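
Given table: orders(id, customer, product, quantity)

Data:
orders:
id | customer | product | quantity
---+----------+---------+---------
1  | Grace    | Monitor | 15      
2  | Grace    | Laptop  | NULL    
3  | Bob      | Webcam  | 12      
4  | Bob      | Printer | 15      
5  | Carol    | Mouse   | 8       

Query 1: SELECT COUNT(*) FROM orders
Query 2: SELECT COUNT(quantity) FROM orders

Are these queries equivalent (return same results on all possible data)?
No, not equivalent

Query 1 returns: [(5,)]
Query 2 returns: [(4,)]

Reason: COUNT(*) includes NULLs, COUNT(column) excludes them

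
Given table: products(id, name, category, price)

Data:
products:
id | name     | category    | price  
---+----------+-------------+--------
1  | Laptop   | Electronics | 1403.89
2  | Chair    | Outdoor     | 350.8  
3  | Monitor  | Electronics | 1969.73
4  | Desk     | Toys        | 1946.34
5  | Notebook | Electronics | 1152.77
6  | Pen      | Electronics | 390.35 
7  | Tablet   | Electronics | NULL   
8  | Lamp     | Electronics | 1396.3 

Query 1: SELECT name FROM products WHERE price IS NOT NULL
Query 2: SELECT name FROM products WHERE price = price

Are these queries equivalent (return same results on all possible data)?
Yes, equivalent

Both queries return: [('Chair',), ('Desk',), ('Lamp',), ('Laptop',), ('Monitor',), ('Notebook',), ('Pen',)]

Reason: IS NOT NULL vs self-equality (both exclude NULLs)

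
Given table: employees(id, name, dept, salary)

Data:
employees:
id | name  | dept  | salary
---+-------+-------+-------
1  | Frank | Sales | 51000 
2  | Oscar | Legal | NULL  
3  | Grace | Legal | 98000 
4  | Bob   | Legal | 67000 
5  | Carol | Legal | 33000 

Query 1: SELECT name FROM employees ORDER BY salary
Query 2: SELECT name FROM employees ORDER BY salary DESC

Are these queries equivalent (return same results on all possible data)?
No, not equivalent

Query 1 returns: [('Oscar',), ('Carol',), ('Frank',), ('Bob',), ('Grace',)]
Query 2 returns: [('Grace',), ('Bob',), ('Frank',), ('Carol',), ('Oscar',)]

Reason: ASC vs DESC gives opposite ordering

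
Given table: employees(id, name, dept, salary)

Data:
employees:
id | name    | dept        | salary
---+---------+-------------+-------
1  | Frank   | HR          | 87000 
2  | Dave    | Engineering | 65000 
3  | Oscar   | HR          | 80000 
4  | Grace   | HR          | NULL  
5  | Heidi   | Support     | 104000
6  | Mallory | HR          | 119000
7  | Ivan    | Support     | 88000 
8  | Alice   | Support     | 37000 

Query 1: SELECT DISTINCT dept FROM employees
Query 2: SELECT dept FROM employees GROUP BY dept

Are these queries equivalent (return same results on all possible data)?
Yes, equivalent

Both queries return: [('Engineering',), ('HR',), ('Support',)]

Reason: Both get unique depts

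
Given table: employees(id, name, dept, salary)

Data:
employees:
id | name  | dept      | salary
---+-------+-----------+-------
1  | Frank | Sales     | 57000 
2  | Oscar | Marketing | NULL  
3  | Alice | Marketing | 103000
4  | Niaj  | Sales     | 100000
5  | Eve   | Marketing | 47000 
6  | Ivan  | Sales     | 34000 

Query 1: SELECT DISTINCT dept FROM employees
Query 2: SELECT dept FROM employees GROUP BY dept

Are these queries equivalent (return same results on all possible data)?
Yes, equivalent

Both queries return: [('Marketing',), ('Sales',)]

Reason: Both get unique depts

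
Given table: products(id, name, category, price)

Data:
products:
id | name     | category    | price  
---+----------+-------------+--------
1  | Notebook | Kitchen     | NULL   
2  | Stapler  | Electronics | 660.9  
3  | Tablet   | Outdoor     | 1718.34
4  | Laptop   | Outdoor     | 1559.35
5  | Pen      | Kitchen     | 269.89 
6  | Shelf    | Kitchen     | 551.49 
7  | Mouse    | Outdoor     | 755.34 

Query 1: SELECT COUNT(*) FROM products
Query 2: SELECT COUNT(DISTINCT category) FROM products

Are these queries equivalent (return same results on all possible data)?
No, not equivalent

Query 1 returns: [(7,)]
Query 2 returns: [(3,)]

Reason: COUNT(*) counts rows, COUNT(DISTINCT category) counts unique categorys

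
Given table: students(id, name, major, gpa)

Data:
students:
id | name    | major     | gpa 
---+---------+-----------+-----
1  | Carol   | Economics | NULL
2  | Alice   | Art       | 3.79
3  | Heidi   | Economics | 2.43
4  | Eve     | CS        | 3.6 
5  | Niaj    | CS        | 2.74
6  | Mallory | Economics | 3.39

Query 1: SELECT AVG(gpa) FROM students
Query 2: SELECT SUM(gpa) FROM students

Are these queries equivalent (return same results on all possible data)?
No, not equivalent

Query 1 returns: [(3.1900000000000004,)]
Query 2 returns: [(15.950000000000001,)]

Reason: AVG vs SUM give different aggregate values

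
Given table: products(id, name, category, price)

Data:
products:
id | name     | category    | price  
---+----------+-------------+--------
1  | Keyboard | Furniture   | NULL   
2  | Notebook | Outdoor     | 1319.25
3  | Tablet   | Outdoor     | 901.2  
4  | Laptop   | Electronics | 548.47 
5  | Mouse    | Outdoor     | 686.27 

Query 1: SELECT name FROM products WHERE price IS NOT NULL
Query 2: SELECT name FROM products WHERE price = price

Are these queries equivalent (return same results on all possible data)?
Yes, equivalent

Both queries return: [('Laptop',), ('Mouse',), ('Notebook',), ('Tablet',)]

Reason: IS NOT NULL vs self-equality (both exclude NULLs)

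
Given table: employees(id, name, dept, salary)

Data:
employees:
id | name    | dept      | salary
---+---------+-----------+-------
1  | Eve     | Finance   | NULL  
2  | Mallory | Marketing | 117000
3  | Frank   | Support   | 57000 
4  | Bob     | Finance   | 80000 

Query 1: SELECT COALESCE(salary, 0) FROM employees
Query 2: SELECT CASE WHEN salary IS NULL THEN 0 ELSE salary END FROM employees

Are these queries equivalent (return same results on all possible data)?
Yes, equivalent

Both queries return: [(0,), (57000,), (80000,), (117000,)]

Reason: COALESCE vs CASE for NULL handling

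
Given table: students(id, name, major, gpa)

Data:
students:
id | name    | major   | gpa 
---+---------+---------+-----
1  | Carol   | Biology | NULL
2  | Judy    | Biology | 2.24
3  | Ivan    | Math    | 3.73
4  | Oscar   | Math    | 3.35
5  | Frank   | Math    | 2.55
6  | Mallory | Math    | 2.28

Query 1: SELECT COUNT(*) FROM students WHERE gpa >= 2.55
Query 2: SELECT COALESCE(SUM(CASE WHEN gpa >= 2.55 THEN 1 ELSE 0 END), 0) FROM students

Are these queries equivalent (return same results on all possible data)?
Yes, equivalent

Both queries return: [(3,)]

Reason: COUNT with WHERE vs conditional SUM (COALESCE handles empty-table NULL)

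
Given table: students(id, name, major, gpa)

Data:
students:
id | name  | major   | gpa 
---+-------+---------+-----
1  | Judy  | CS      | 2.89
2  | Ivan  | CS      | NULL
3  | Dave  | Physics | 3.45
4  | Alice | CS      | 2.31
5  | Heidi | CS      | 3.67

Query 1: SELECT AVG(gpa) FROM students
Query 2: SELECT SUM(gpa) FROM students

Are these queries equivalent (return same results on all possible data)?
No, not equivalent

Query 1 returns: [(3.08,)]
Query 2 returns: [(12.32,)]

Reason: AVG vs SUM give different aggregate values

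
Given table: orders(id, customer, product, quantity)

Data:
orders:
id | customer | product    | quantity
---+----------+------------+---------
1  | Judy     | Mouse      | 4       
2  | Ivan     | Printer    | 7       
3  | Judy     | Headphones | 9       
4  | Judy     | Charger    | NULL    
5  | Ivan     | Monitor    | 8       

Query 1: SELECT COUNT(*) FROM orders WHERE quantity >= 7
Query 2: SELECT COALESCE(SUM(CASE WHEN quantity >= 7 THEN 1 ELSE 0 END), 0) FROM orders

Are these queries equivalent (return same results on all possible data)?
Yes, equivalent

Both queries return: [(3,)]

Reason: COUNT with WHERE vs conditional SUM (COALESCE handles empty-table NULL)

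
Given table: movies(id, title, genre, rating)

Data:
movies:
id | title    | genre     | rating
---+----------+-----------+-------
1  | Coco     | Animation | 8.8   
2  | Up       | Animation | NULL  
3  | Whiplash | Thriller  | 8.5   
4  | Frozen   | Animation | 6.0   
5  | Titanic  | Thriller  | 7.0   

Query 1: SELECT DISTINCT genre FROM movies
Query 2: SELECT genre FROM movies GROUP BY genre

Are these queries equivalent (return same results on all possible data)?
Yes, equivalent

Both queries return: [('Animation',), ('Thriller',)]

Reason: Both get unique genres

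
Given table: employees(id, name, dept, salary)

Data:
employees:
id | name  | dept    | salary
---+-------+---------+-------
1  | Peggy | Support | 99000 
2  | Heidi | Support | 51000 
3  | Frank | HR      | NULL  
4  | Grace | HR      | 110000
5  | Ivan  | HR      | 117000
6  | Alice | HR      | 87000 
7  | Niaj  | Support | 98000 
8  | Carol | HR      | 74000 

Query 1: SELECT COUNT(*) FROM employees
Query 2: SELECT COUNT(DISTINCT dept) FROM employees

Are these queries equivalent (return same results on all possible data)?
No, not equivalent

Query 1 returns: [(8,)]
Query 2 returns: [(2,)]

Reason: COUNT(*) counts rows, COUNT(DISTINCT dept) counts unique depts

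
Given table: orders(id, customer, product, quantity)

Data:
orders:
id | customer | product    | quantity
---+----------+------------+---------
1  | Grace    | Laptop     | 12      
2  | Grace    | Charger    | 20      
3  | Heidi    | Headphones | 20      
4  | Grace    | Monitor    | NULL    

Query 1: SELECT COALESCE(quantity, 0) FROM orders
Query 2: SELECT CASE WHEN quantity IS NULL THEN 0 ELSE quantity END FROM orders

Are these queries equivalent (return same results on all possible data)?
Yes, equivalent

Both queries return: [(0,), (12,), (20,), (20,)]

Reason: COALESCE vs CASE for NULL handling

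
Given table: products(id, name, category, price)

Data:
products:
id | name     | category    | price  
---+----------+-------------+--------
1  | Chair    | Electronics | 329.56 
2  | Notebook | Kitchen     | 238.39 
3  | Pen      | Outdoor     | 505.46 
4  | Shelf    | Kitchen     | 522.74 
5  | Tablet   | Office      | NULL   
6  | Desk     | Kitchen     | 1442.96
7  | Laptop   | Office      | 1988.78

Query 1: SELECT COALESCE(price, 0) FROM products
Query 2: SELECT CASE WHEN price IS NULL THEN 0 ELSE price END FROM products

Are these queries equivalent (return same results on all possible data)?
Yes, equivalent

Both queries return: [(0,), (238.39,), (329.56,), (505.46,), (522.74,), (1442.96,), (1988.78,)]

Reason: COALESCE vs CASE for NULL handling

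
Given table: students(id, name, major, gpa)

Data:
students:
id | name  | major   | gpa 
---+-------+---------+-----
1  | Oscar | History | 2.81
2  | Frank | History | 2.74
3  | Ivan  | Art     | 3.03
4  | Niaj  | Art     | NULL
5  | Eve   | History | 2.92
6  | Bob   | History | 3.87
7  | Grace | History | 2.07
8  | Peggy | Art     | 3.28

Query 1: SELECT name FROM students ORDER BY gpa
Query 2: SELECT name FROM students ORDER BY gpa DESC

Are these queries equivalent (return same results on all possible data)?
No, not equivalent

Query 1 returns: [('Niaj',), ('Grace',), ('Frank',), ('Oscar',), ('Eve',), ('Ivan',), ('Peggy',), ('Bob',)]
Query 2 returns: [('Bob',), ('Peggy',), ('Ivan',), ('Eve',), ('Oscar',), ('Frank',), ('Grace',), ('Niaj',)]

Reason: ASC vs DESC gives opposite ordering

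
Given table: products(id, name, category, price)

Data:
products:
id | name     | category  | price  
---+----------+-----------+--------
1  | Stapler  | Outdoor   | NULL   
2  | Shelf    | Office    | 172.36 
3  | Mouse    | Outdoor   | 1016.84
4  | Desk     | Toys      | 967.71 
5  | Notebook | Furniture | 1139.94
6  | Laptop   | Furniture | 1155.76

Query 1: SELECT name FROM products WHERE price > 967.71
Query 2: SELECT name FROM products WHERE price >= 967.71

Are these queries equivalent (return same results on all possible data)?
No, not equivalent

Query 1 returns: [('Mouse',), ('Notebook',), ('Laptop',)]
Query 2 returns: [('Mouse',), ('Desk',), ('Notebook',), ('Laptop',)]

Reason: > vs >= gives different results when price = 967.71 exists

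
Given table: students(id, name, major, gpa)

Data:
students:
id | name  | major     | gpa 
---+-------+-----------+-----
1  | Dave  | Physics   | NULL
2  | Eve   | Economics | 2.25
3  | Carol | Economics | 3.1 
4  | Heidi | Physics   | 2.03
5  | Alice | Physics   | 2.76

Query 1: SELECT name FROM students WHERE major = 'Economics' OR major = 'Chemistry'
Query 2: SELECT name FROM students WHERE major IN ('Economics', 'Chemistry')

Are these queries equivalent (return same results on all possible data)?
Yes, equivalent

Both queries return: [('Carol',), ('Eve',)]

Reason: OR vs IN are equivalent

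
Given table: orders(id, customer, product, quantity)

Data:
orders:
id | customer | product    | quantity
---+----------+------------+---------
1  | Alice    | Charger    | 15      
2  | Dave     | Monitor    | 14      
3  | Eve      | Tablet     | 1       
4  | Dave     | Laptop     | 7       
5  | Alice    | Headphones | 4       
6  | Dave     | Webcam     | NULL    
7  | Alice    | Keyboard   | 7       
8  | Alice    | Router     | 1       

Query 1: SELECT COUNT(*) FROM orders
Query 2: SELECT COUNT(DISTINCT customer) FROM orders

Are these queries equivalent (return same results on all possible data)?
No, not equivalent

Query 1 returns: [(8,)]
Query 2 returns: [(3,)]

Reason: COUNT(*) counts rows, COUNT(DISTINCT customer) counts unique customers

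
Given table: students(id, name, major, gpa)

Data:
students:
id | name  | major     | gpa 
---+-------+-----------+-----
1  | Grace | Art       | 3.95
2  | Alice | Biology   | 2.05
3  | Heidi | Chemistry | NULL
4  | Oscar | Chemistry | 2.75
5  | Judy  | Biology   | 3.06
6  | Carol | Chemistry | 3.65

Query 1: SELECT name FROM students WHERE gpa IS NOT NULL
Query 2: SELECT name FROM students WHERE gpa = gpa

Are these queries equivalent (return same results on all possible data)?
Yes, equivalent

Both queries return: [('Alice',), ('Carol',), ('Grace',), ('Judy',), ('Oscar',)]

Reason: IS NOT NULL vs self-equality (both exclude NULLs)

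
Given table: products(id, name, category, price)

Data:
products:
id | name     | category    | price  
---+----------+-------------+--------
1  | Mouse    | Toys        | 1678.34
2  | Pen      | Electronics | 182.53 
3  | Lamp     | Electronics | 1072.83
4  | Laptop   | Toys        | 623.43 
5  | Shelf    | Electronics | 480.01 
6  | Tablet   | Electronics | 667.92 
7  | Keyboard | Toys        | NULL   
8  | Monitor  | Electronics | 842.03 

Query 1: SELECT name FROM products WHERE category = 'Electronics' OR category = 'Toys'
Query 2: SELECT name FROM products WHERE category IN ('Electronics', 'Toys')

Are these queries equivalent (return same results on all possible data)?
Yes, equivalent

Both queries return: [('Keyboard',), ('Lamp',), ('Laptop',), ('Monitor',), ('Mouse',), ('Pen',), ('Shelf',), ('Tablet',)]

Reason: OR vs IN are equivalent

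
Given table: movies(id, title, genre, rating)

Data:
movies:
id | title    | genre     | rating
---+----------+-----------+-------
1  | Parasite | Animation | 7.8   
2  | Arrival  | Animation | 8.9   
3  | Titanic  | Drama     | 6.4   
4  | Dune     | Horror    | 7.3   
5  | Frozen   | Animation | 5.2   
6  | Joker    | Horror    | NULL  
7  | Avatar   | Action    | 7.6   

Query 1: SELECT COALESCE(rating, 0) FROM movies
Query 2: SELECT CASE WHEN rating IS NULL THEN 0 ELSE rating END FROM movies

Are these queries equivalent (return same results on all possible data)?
Yes, equivalent

Both queries return: [(0,), (5.2,), (6.4,), (7.3,), (7.6,), (7.8,), (8.9,)]

Reason: COALESCE vs CASE for NULL handling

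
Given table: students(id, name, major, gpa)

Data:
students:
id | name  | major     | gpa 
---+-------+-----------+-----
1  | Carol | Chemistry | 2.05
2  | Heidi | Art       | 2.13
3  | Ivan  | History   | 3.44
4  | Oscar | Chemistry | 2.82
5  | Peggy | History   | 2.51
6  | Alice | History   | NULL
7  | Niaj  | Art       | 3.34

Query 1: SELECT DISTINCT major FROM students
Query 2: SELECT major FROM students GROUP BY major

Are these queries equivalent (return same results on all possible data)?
Yes, equivalent

Both queries return: [('Art',), ('Chemistry',), ('History',)]

Reason: Both get unique majors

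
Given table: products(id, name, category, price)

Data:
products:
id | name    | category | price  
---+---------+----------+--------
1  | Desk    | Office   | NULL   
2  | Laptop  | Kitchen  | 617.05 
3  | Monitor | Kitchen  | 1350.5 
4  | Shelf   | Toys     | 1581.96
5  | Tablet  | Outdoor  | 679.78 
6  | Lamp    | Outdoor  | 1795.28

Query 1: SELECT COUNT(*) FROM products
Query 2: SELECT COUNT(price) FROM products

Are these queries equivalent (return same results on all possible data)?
No, not equivalent

Query 1 returns: [(6,)]
Query 2 returns: [(5,)]

Reason: COUNT(*) includes NULLs, COUNT(column) excludes them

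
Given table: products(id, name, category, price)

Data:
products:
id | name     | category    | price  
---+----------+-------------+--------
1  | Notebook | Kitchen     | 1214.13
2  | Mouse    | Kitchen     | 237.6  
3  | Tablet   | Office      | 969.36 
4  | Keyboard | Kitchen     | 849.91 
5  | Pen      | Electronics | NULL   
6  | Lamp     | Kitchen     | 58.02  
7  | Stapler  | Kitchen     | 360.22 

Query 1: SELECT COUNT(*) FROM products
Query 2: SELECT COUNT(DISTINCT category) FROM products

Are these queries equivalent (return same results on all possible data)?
No, not equivalent

Query 1 returns: [(7,)]
Query 2 returns: [(3,)]

Reason: COUNT(*) counts rows, COUNT(DISTINCT category) counts unique categorys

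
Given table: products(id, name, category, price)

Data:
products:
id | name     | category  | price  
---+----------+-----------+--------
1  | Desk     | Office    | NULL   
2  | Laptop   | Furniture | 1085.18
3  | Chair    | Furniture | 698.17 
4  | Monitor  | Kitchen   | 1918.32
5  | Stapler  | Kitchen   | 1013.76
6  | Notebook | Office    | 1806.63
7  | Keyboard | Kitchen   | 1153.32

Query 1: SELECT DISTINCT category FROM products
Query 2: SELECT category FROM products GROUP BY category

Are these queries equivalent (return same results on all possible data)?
Yes, equivalent

Both queries return: [('Furniture',), ('Kitchen',), ('Office',)]

Reason: Both get unique categorys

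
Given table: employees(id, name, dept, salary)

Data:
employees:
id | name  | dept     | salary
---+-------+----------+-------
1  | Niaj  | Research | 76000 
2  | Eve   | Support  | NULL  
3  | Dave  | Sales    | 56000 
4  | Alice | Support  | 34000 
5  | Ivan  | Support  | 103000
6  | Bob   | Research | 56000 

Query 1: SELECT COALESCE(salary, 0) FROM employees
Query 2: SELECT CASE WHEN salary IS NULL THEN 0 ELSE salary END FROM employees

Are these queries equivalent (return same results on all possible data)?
Yes, equivalent

Both queries return: [(0,), (34000,), (56000,), (56000,), (76000,), (103000,)]

Reason: COALESCE vs CASE for NULL handling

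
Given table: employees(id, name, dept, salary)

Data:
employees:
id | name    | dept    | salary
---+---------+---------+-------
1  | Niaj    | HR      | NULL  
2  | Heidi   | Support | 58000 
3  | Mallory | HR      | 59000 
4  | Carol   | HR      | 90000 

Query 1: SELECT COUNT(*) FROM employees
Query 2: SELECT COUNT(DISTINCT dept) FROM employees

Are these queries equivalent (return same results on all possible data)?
No, not equivalent

Query 1 returns: [(4,)]
Query 2 returns: [(2,)]

Reason: COUNT(*) counts rows, COUNT(DISTINCT dept) counts unique depts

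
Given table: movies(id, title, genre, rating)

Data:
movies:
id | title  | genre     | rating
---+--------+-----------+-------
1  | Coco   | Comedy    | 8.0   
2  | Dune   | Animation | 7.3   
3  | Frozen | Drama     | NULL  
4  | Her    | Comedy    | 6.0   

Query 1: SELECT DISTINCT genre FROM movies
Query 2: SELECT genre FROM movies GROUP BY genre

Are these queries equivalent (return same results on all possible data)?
Yes, equivalent

Both queries return: [('Animation',), ('Comedy',), ('Drama',)]

Reason: Both get unique genres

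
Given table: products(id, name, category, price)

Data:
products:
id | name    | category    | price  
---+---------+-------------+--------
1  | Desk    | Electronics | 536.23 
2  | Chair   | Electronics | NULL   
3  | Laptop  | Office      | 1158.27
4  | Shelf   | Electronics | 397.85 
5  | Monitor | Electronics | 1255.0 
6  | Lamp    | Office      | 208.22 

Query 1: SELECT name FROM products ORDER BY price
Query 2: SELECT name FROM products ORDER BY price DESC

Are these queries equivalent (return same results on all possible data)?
No, not equivalent

Query 1 returns: [('Chair',), ('Lamp',), ('Shelf',), ('Desk',), ('Laptop',), ('Monitor',)]
Query 2 returns: [('Monitor',), ('Laptop',), ('Desk',), ('Shelf',), ('Lamp',), ('Chair',)]

Reason: ASC vs DESC gives opposite ordering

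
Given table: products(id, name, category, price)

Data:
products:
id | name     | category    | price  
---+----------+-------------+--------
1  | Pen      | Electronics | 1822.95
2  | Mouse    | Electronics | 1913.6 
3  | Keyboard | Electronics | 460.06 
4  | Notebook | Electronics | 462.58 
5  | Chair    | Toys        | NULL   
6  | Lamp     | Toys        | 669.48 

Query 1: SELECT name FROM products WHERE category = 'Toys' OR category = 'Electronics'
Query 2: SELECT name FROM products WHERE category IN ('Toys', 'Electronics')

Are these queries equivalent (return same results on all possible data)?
Yes, equivalent

Both queries return: [('Chair',), ('Keyboard',), ('Lamp',), ('Mouse',), ('Notebook',), ('Pen',)]

Reason: OR vs IN are equivalent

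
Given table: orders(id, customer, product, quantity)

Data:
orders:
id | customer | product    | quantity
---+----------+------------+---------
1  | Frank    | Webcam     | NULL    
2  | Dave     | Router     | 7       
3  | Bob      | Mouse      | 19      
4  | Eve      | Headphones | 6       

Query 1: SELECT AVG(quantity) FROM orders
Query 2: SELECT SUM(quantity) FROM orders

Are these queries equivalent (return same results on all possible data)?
No, not equivalent

Query 1 returns: [(10.666666666666666,)]
Query 2 returns: [(32,)]

Reason: AVG vs SUM give different aggregate values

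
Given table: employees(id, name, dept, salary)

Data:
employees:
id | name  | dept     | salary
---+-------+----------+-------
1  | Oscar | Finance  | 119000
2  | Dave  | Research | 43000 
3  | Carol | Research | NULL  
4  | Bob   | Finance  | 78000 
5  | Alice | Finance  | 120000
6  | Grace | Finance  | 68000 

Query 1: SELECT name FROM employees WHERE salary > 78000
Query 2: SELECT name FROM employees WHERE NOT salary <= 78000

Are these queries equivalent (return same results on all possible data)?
Yes, equivalent

Both queries return: [('Alice',), ('Oscar',)]

Reason: Both filter salary > 78000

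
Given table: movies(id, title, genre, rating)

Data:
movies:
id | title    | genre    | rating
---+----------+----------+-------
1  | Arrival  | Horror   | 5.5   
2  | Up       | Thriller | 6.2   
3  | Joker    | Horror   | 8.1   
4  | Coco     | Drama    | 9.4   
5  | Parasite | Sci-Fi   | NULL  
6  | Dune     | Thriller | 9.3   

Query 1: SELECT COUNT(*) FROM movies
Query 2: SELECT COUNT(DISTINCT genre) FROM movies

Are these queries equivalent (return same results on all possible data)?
No, not equivalent

Query 1 returns: [(6,)]
Query 2 returns: [(4,)]

Reason: COUNT(*) counts rows, COUNT(DISTINCT genre) counts unique genres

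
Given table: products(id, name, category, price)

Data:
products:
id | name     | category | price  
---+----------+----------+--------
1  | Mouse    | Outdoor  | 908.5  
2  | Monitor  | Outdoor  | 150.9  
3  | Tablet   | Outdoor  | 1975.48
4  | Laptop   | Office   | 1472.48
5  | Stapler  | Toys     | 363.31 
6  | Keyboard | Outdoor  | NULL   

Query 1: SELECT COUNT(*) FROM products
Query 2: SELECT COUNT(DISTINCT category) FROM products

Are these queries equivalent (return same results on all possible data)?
No, not equivalent

Query 1 returns: [(6,)]
Query 2 returns: [(3,)]

Reason: COUNT(*) counts rows, COUNT(DISTINCT category) counts unique categorys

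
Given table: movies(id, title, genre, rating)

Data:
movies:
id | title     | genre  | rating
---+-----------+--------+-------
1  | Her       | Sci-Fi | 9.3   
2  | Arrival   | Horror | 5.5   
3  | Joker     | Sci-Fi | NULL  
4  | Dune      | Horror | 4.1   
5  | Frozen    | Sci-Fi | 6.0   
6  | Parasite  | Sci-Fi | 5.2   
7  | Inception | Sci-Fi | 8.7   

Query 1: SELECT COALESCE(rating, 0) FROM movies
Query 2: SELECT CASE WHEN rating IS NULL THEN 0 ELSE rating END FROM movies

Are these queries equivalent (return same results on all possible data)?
Yes, equivalent

Both queries return: [(0,), (4.1,), (5.2,), (5.5,), (6.0,), (8.7,), (9.3,)]

Reason: COALESCE vs CASE for NULL handling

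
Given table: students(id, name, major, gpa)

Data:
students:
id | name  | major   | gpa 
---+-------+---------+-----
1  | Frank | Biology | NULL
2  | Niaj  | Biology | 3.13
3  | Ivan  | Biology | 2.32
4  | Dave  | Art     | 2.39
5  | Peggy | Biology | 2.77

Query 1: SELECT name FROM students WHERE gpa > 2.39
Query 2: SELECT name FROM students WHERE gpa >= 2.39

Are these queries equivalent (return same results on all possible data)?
No, not equivalent

Query 1 returns: [('Niaj',), ('Peggy',)]
Query 2 returns: [('Niaj',), ('Dave',), ('Peggy',)]

Reason: > vs >= gives different results when gpa = 2.39 exists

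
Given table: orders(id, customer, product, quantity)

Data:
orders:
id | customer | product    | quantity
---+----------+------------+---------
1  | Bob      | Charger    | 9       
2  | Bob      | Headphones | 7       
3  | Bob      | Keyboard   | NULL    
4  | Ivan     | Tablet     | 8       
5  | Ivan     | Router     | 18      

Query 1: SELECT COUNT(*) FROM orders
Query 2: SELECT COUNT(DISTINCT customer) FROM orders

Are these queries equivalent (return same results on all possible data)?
No, not equivalent

Query 1 returns: [(5,)]
Query 2 returns: [(2,)]

Reason: COUNT(*) counts rows, COUNT(DISTINCT customer) counts unique customers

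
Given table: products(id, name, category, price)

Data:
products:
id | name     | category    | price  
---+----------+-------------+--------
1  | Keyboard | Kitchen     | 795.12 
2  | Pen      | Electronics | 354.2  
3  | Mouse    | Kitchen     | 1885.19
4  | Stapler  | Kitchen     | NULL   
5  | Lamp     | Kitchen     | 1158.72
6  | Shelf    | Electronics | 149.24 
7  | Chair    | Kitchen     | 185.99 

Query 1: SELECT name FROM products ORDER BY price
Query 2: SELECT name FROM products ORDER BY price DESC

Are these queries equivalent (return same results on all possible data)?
No, not equivalent

Query 1 returns: [('Stapler',), ('Shelf',), ('Chair',), ('Pen',), ('Keyboard',), ('Lamp',), ('Mouse',)]
Query 2 returns: [('Mouse',), ('Lamp',), ('Keyboard',), ('Pen',), ('Chair',), ('Shelf',), ('Stapler',)]

Reason: ASC vs DESC gives opposite ordering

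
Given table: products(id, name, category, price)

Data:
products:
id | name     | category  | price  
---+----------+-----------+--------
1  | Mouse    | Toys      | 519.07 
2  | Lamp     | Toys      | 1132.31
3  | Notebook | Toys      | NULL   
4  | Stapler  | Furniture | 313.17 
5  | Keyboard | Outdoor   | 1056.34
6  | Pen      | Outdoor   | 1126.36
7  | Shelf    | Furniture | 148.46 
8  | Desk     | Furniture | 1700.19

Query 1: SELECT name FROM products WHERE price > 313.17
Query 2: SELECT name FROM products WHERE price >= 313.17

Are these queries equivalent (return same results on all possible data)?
No, not equivalent

Query 1 returns: [('Mouse',), ('Lamp',), ('Keyboard',), ('Pen',), ('Desk',)]
Query 2 returns: [('Mouse',), ('Lamp',), ('Stapler',), ('Keyboard',), ('Pen',), ('Desk',)]

Reason: > vs >= gives different results when price = 313.17 exists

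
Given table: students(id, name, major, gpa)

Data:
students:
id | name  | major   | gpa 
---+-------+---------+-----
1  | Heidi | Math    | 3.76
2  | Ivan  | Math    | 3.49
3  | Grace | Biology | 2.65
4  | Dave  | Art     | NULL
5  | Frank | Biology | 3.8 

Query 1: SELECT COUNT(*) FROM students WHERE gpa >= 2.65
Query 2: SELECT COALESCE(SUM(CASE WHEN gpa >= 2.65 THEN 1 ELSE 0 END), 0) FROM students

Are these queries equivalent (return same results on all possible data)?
Yes, equivalent

Both queries return: [(4,)]

Reason: COUNT with WHERE vs conditional SUM (COALESCE handles empty-table NULL)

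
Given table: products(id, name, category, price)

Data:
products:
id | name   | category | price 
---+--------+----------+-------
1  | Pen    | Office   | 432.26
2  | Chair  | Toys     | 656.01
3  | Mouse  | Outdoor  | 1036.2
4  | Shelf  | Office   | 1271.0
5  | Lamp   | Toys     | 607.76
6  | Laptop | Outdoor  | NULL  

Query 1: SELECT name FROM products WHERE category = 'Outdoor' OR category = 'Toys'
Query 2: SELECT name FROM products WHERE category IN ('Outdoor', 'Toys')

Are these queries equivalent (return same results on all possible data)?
Yes, equivalent

Both queries return: [('Chair',), ('Lamp',), ('Laptop',), ('Mouse',)]

Reason: OR vs IN are equivalent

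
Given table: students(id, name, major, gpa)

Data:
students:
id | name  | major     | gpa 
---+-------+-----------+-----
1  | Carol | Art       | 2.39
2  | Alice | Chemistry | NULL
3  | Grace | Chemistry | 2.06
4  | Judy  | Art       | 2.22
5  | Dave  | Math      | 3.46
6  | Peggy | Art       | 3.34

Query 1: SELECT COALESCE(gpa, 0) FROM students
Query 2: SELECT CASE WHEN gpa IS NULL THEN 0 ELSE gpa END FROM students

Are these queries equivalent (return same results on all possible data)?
Yes, equivalent

Both queries return: [(0,), (2.06,), (2.22,), (2.39,), (3.34,), (3.46,)]

Reason: COALESCE vs CASE for NULL handling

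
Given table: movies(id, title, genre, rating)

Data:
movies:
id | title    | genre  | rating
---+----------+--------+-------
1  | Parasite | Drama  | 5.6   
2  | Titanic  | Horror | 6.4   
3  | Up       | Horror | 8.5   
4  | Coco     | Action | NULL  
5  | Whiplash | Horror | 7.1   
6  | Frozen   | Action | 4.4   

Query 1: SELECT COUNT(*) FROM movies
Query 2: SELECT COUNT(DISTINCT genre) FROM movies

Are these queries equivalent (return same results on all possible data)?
No, not equivalent

Query 1 returns: [(6,)]
Query 2 returns: [(3,)]

Reason: COUNT(*) counts rows, COUNT(DISTINCT genre) counts unique genres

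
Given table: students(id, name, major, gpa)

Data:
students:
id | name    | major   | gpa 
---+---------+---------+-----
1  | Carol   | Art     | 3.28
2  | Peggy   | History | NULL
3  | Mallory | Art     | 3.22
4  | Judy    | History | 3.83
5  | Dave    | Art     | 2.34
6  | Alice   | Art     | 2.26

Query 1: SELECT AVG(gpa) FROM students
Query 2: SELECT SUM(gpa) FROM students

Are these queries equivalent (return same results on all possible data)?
No, not equivalent

Query 1 returns: [(2.9859999999999998,)]
Query 2 returns: [(14.93,)]

Reason: AVG vs SUM give different aggregate values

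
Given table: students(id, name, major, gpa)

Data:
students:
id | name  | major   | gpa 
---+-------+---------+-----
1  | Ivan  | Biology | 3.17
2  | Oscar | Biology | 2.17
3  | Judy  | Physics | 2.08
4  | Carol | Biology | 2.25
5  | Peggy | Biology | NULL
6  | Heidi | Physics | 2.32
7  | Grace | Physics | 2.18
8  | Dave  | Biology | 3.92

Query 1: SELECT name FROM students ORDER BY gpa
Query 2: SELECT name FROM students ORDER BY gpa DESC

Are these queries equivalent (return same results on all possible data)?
No, not equivalent

Query 1 returns: [('Peggy',), ('Judy',), ('Oscar',), ('Grace',), ('Carol',), ('Heidi',), ('Ivan',), ('Dave',)]
Query 2 returns: [('Dave',), ('Ivan',), ('Heidi',), ('Carol',), ('Grace',), ('Oscar',), ('Judy',), ('Peggy',)]

Reason: ASC vs DESC gives opposite ordering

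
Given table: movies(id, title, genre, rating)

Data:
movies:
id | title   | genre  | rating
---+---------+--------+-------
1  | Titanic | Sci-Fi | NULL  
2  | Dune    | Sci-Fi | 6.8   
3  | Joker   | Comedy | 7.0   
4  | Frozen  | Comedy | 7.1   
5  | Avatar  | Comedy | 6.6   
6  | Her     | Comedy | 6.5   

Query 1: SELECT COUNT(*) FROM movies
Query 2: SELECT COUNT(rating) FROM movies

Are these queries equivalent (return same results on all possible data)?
No, not equivalent

Query 1 returns: [(6,)]
Query 2 returns: [(5,)]

Reason: COUNT(*) includes NULLs, COUNT(column) excludes them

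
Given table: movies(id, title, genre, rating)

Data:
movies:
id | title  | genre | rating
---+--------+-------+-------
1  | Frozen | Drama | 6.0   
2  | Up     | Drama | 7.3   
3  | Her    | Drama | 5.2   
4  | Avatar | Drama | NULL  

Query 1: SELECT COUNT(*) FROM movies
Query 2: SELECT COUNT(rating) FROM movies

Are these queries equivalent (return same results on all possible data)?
No, not equivalent

Query 1 returns: [(4,)]
Query 2 returns: [(3,)]

Reason: COUNT(*) includes NULLs, COUNT(column) excludes them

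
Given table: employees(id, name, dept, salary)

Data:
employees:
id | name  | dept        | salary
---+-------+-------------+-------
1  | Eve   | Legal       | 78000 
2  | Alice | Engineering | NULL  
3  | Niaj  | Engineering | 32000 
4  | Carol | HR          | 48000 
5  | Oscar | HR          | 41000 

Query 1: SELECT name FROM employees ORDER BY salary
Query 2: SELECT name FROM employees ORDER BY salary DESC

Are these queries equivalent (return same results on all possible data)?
No, not equivalent

Query 1 returns: [('Alice',), ('Niaj',), ('Oscar',), ('Carol',), ('Eve',)]
Query 2 returns: [('Eve',), ('Carol',), ('Oscar',), ('Niaj',), ('Alice',)]

Reason: ASC vs DESC gives opposite ordering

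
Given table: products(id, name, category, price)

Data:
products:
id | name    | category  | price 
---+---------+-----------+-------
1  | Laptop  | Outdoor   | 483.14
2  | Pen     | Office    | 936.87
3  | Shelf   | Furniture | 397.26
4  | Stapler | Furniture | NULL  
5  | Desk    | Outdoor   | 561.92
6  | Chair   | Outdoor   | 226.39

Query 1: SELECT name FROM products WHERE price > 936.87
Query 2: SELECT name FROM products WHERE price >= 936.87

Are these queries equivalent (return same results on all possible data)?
No, not equivalent

Query 1 returns: []
Query 2 returns: [('Pen',)]

Reason: > vs >= gives different results when price = 936.87 exists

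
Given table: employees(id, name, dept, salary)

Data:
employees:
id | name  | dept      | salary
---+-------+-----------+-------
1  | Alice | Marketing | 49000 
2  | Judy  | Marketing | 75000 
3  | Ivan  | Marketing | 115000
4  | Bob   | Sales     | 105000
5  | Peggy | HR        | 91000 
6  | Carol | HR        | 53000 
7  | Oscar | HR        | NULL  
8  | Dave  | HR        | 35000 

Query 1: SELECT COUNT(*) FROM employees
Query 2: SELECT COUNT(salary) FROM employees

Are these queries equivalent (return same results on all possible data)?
No, not equivalent

Query 1 returns: [(8,)]
Query 2 returns: [(7,)]

Reason: COUNT(*) includes NULLs, COUNT(column) excludes them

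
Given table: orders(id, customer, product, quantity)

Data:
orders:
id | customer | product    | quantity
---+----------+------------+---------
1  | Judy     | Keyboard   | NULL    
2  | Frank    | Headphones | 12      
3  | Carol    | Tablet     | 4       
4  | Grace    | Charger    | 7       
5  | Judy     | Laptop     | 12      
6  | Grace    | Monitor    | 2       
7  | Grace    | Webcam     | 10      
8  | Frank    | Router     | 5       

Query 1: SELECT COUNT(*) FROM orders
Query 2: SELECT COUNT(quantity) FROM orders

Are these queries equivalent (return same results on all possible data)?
No, not equivalent

Query 1 returns: [(8,)]
Query 2 returns: [(7,)]

Reason: COUNT(*) includes NULLs, COUNT(column) excludes them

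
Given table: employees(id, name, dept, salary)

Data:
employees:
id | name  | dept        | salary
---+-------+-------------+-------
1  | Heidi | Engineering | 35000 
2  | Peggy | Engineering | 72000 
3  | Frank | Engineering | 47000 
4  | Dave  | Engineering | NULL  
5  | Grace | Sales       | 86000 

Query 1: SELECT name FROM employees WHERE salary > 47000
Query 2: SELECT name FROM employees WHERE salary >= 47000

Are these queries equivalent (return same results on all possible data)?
No, not equivalent

Query 1 returns: [('Peggy',), ('Grace',)]
Query 2 returns: [('Peggy',), ('Frank',), ('Grace',)]

Reason: > vs >= gives different results when salary = 47000 exists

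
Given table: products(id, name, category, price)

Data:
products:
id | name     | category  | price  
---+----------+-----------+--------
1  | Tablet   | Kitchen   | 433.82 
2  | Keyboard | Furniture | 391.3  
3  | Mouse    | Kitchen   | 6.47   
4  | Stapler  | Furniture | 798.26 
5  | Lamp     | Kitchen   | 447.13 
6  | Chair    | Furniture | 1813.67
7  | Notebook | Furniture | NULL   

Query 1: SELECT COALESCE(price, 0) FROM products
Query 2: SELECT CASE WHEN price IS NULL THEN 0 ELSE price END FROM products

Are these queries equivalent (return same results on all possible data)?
Yes, equivalent

Both queries return: [(0,), (6.47,), (391.3,), (433.82,), (447.13,), (798.26,), (1813.67,)]

Reason: COALESCE vs CASE for NULL handling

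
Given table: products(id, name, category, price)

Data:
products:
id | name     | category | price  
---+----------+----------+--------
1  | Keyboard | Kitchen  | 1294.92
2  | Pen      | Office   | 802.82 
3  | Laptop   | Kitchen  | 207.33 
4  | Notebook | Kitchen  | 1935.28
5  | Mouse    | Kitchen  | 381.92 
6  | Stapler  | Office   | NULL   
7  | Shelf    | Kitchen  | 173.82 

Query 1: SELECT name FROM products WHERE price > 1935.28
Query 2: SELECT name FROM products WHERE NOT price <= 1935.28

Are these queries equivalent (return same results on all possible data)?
Yes, equivalent

Both queries return: []

Reason: Both filter price > 1935.28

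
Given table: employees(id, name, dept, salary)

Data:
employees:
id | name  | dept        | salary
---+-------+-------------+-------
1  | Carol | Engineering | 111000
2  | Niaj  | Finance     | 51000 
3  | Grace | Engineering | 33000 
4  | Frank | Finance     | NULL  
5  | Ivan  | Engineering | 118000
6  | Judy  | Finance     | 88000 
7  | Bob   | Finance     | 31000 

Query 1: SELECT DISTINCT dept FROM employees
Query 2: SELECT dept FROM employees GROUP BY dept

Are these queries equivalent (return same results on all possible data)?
Yes, equivalent

Both queries return: [('Engineering',), ('Finance',)]

Reason: Both get unique depts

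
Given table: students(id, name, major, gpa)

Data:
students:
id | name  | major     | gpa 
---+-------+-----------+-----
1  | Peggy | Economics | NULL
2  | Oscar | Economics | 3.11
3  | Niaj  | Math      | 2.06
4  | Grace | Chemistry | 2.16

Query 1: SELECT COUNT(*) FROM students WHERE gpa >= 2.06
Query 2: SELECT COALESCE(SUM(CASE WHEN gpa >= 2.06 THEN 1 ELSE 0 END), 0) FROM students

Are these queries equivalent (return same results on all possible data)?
Yes, equivalent

Both queries return: [(3,)]

Reason: COUNT with WHERE vs conditional SUM (COALESCE handles empty-table NULL)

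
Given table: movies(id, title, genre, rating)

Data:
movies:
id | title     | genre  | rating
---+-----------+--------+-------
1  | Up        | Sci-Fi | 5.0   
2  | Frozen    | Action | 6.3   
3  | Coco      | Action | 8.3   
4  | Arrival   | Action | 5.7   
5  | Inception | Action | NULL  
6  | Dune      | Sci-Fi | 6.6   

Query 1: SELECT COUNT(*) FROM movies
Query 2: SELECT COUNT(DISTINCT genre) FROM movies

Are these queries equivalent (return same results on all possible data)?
No, not equivalent

Query 1 returns: [(6,)]
Query 2 returns: [(2,)]

Reason: COUNT(*) counts rows, COUNT(DISTINCT genre) counts unique genres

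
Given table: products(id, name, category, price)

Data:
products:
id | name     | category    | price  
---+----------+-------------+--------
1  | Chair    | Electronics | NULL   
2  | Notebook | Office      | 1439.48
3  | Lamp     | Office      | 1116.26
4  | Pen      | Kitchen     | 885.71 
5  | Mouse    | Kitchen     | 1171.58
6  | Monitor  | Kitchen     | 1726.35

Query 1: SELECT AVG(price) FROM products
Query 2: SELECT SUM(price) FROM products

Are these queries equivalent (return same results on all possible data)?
No, not equivalent

Query 1 returns: [(1267.876,)]
Query 2 returns: [(6339.38,)]

Reason: AVG vs SUM give different aggregate values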